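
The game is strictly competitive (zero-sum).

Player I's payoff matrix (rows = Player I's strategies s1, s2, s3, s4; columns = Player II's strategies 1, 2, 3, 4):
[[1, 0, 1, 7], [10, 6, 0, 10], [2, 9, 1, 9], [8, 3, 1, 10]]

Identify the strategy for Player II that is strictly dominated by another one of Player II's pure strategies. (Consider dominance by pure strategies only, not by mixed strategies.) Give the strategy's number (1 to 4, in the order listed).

4

Player II prefers columns that give Player I less. Compare 4 with 3: 1 < 7, 0 < 10, 1 < 9, 1 < 10.
So 3 strictly dominates 4 for Player II; 4 is strictly dominated.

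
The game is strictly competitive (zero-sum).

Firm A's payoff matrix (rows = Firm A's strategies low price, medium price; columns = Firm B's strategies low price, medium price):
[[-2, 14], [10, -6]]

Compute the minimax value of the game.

Row minima are -2 and -6, so Firm A's maximin is -2; column maxima are 10 and 14, so Firm B's minimax is 10. These differ, so the equilibrium is in mixed strategies.
Let Firm A play low price with probability p. Firm B is indifferent when −2p + 10(1−p) = 14p − 6(1−p), giving p = 1/2.
Let Firm B play low price with probability q. Firm A is indifferent when −2q + 14(1−q) = 10q − 6(1−q), giving q = 5/8.
The value is -2·(5/8) + (14)·(3/8) = 4.

4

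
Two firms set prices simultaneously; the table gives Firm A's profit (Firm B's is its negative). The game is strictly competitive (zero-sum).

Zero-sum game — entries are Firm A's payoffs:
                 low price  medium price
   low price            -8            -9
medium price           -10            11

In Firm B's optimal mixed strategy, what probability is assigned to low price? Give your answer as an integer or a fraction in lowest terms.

10/11

Row minima are -9 and -10, so Firm A's maximin is -9; column maxima are -8 and 11, so Firm B's minimax is -8. These differ, so the equilibrium is in mixed strategies.
Let Firm B play low price with probability q. Firm A is indifferent when −8q − 9(1−q) = −10q + 11(1−q), giving q = 10/11.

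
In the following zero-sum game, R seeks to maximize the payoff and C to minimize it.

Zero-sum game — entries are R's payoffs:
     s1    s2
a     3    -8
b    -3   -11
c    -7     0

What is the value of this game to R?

Row b is strictly dominated by row a, so R never plays it.
The remaining 2×2 game on (a, c) × (s1, s2) has no saddle point. Let R play a with probability p; indifference gives 3p − 7(1−p) = −8p, so p = 7/18.
Similarly C's optimal q on s1 is 4/9, and the value is 3·(4/9) + (-8)·(5/9) = -28/9.

-28/9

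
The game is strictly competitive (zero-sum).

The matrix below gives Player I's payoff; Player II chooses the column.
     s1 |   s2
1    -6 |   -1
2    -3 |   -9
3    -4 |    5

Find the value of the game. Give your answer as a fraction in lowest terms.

-17/5

Row 1 is strictly dominated by row 3, so Player I never plays it.
The remaining 2×2 game on (2, 3) × (s1, s2) has no saddle point. Let Player I play 2 with probability p; indifference gives −3p − 4(1−p) = −9p + 5(1−p), so p = 3/5.
Similarly Player II's optimal q on s1 is 14/15, and the value is -3·(14/15) + (-9)·(1/15) = -17/5.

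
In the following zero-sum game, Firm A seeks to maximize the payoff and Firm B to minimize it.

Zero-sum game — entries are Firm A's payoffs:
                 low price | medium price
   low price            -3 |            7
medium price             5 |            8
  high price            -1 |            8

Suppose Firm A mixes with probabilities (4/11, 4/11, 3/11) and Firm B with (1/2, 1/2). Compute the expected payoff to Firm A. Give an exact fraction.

Against (1/2, 1/2), each row's expected payoff is low price: 2; medium price: 13/2; high price: 7/2.
Taking the (4/11, 4/11, 3/11)-weighted average: (4/11)·(2) + (4/11)·(13/2) + (3/11)·(7/2) = 89/22.

89/22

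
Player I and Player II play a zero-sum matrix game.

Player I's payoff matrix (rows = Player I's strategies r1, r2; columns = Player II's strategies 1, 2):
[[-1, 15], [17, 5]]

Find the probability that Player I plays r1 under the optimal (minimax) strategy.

3/7

Row minima are -1 and 5, so Player I's maximin is 5; column maxima are 17 and 15, so Player II's minimax is 15. These differ, so the equilibrium is in mixed strategies.
Let Player I play r1 with probability p. Player II is indifferent when −p + 17(1−p) = 15p + 5(1−p), giving p = 3/7.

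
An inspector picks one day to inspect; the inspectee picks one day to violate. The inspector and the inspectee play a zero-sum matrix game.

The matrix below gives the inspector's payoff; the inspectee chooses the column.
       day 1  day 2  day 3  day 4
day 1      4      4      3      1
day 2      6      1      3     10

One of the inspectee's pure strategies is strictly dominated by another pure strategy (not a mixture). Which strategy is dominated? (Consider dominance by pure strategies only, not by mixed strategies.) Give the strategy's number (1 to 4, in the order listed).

1

The inspectee prefers columns that give the inspector less. Compare day 1 with day 3: 3 < 4, 3 < 6.
So day 3 strictly dominates day 1 for the inspectee; day 1 is strictly dominated.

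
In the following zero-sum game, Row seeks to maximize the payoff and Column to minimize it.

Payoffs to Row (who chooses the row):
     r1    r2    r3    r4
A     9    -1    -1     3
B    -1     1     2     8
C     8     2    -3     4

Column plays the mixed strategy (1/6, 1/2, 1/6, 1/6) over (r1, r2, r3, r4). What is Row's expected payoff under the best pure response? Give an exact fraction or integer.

5/2

A: (9)·(1/6) + (-1)·(1/2) + (-1)·(1/6) + (3)·(1/6) = 4/3.
B: (-1)·(1/6) + (1)·(1/2) + (2)·(1/6) + (8)·(1/6) = 2.
C: (8)·(1/6) + (2)·(1/2) + (-3)·(1/6) + (4)·(1/6) = 5/2.
The best pure response is C with expected payoff 5/2.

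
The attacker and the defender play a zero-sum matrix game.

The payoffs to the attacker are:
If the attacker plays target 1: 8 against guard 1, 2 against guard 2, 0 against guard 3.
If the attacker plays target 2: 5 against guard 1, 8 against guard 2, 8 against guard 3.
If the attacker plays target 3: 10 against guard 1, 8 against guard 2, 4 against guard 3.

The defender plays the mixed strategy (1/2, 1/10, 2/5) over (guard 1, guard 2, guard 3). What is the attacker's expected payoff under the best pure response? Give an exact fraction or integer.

37/5

target 1: (8)·(1/2) + (2)·(1/10) + (0)·(2/5) = 21/5.
target 2: (5)·(1/2) + (8)·(1/10) + (8)·(2/5) = 13/2.
target 3: (10)·(1/2) + (8)·(1/10) + (4)·(2/5) = 37/5.
The best pure response is target 3 with expected payoff 37/5.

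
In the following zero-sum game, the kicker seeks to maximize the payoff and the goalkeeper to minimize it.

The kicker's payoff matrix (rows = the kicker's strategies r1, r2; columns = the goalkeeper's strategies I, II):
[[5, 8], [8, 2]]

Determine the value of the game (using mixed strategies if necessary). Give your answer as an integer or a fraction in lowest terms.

Row minima are 5 and 2, so the kicker's maximin is 5; column maxima are 8 and 8, so the goalkeeper's minimax is 8. These differ, so the equilibrium is in mixed strategies.
Let the kicker play r1 with probability p. The goalkeeper is indifferent when 5p + 8(1−p) = 8p + 2(1−p), giving p = 2/3.
Let the goalkeeper play I with probability q. The kicker is indifferent when 5q + 8(1−q) = 8q + 2(1−q), giving q = 2/3.
The value is 5·(2/3) + (8)·(1/3) = 6.

6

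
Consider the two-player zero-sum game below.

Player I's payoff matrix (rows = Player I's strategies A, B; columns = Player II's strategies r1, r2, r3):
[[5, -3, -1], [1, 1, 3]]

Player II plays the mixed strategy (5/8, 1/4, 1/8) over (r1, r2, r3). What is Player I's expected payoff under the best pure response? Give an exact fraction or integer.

9/4

A: (5)·(5/8) + (-3)·(1/4) + (-1)·(1/8) = 9/4.
B: (1)·(5/8) + (1)·(1/4) + (3)·(1/8) = 5/4.
The best pure response is A with expected payoff 9/4.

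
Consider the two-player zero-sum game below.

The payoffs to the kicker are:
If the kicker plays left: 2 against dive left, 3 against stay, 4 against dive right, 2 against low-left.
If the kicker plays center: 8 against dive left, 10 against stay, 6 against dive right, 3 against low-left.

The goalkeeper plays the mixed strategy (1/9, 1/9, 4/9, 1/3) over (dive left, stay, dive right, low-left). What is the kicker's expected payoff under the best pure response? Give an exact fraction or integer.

left: (2)·(1/9) + (3)·(1/9) + (4)·(4/9) + (2)·(1/3) = 3.
center: (8)·(1/9) + (10)·(1/9) + (6)·(4/9) + (3)·(1/3) = 17/3.
The best pure response is center with expected payoff 17/3.

17/3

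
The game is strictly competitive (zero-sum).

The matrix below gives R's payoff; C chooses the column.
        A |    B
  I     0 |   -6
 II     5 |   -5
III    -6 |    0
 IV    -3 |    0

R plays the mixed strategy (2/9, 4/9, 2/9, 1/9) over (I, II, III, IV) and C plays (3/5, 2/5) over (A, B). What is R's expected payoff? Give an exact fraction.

Against (3/5, 2/5), each row's expected payoff is I: -12/5; II: 1; III: -18/5; IV: -9/5.
Taking the (2/9, 4/9, 2/9, 1/9)-weighted average: (2/9)·(-12/5) + (4/9)·(1) + (2/9)·(-18/5) + (1/9)·(-9/5) = -49/45.

-49/45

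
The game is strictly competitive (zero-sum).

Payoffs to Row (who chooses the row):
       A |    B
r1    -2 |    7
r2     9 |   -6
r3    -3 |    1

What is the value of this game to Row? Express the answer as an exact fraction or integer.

Row r3 is strictly dominated by row r1, so Row never plays it.
The remaining 2×2 game on (r1, r2) × (A, B) has no saddle point. Let Row play r1 with probability p; indifference gives −2p + 9(1−p) = 7p − 6(1−p), so p = 5/8.
Similarly Column's optimal q on A is 13/24, and the value is -2·(13/24) + (7)·(11/24) = 17/8.

17/8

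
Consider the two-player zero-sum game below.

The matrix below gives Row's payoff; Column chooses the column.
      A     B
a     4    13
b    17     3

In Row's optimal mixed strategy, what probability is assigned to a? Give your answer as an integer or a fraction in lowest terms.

14/23

Row minima are 4 and 3, so Row's maximin is 4; column maxima are 17 and 13, so Column's minimax is 13. These differ, so the equilibrium is in mixed strategies.
Let Row play a with probability p. Column is indifferent when 4p + 17(1−p) = 13p + 3(1−p), giving p = 14/23.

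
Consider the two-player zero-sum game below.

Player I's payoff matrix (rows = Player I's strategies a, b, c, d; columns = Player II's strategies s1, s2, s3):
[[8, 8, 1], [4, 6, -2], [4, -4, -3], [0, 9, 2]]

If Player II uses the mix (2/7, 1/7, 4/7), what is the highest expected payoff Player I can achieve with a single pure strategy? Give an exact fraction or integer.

4

a: (8)·(2/7) + (8)·(1/7) + (1)·(4/7) = 4.
b: (4)·(2/7) + (6)·(1/7) + (-2)·(4/7) = 6/7.
c: (4)·(2/7) + (-4)·(1/7) + (-3)·(4/7) = -8/7.
d: (0)·(2/7) + (9)·(1/7) + (2)·(4/7) = 17/7.
The best pure response is a with expected payoff 4.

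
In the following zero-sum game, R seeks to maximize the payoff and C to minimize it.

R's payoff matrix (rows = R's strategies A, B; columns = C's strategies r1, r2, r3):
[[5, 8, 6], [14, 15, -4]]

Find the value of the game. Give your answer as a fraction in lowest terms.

104/19

Column r2 is strictly dominated by r1 for C (it gives R more in every row).
The remaining 2×2 game on (A, B) × (r1, r3) has no saddle point. Let R play A with probability p; indifference gives 5p + 14(1−p) = 6p − 4(1−p), so p = 18/19.
Similarly C's optimal q on r1 is 10/19, and the value is 5·(10/19) + (6)·(9/19) = 104/19.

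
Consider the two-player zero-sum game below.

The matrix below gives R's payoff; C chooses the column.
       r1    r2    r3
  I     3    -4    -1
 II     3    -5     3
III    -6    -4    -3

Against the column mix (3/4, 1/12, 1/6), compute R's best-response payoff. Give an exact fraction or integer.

7/3

I: (3)·(3/4) + (-4)·(1/12) + (-1)·(1/6) = 7/4.
II: (3)·(3/4) + (-5)·(1/12) + (3)·(1/6) = 7/3.
III: (-6)·(3/4) + (-4)·(1/12) + (-3)·(1/6) = -16/3.
The best pure response is II with expected payoff 7/3.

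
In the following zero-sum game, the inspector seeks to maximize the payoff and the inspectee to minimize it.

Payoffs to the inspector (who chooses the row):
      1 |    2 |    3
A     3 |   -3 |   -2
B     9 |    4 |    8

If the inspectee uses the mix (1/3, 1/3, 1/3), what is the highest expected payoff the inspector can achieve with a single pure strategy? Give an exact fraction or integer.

A: (3)·(1/3) + (-3)·(1/3) + (-2)·(1/3) = -2/3.
B: (9)·(1/3) + (4)·(1/3) + (8)·(1/3) = 7.
The best pure response is B with expected payoff 7.

7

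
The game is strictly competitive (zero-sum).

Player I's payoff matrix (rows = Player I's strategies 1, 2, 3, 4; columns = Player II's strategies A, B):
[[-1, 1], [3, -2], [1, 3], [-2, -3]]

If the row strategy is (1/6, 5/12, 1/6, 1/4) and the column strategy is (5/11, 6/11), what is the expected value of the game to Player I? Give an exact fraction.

-7/44

Against (5/11, 6/11), each row's expected payoff is 1: 1/11; 2: 3/11; 3: 23/11; 4: -28/11.
Taking the (1/6, 5/12, 1/6, 1/4)-weighted average: (1/6)·(1/11) + (5/12)·(3/11) + (1/6)·(23/11) + (1/4)·(-28/11) = -7/44.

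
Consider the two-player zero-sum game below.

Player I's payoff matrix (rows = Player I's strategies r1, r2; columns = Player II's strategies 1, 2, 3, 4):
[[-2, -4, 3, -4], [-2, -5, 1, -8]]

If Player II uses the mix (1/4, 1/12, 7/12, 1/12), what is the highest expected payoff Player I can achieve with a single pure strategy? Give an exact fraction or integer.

r1: (-2)·(1/4) + (-4)·(1/12) + (3)·(7/12) + (-4)·(1/12) = 7/12.
r2: (-2)·(1/4) + (-5)·(1/12) + (1)·(7/12) + (-8)·(1/12) = -1.
The best pure response is r1 with expected payoff 7/12.

7/12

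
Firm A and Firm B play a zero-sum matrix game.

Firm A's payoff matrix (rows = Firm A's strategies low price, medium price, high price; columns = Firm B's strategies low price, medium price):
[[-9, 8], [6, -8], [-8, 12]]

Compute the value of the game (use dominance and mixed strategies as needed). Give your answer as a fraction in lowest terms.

4/17

Row low price is strictly dominated by row high price, so Firm A never plays it.
The remaining 2×2 game on (medium price, high price) × (low price, medium price) has no saddle point. Let Firm A play medium price with probability p; indifference gives 6p − 8(1−p) = −8p + 12(1−p), so p = 10/17.
Similarly Firm B's optimal q on low price is 10/17, and the value is 6·(10/17) + (-8)·(7/17) = 4/17.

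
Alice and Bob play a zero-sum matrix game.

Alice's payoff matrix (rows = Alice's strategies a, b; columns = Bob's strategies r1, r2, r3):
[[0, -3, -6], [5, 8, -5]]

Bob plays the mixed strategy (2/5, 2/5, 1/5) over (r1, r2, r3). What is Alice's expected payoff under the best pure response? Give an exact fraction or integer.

a: (0)·(2/5) + (-3)·(2/5) + (-6)·(1/5) = -12/5.
b: (5)·(2/5) + (8)·(2/5) + (-5)·(1/5) = 21/5.
The best pure response is b with expected payoff 21/5.

21/5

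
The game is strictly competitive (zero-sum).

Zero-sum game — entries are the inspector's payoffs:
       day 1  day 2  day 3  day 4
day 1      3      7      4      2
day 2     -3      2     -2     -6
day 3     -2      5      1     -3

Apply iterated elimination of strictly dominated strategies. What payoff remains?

2

Row day 3 is strictly dominated by row day 1 (3>-2, 7>5, 4>1, 2>-3); eliminate day 3.
Column day 2 is strictly dominated by day 1 for the inspectee (3<7, -3<2); eliminate day 2.
Column day 3 is strictly dominated by day 1 for the inspectee (3<4, -3<-2); eliminate day 3.
Row day 2 is strictly dominated by row day 1 (3>-3, 2>-6); eliminate day 2.
Column day 1 is strictly dominated by day 4 for the inspectee (2<3); eliminate day 1.
Only (day 1, day 4) remains, with payoff 2.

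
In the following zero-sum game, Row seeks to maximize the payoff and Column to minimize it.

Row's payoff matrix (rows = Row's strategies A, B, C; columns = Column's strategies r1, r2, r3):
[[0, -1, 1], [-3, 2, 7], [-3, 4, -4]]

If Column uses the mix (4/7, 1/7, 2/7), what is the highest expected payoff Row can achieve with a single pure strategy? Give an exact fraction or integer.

4/7

A: (0)·(4/7) + (-1)·(1/7) + (1)·(2/7) = 1/7.
B: (-3)·(4/7) + (2)·(1/7) + (7)·(2/7) = 4/7.
C: (-3)·(4/7) + (4)·(1/7) + (-4)·(2/7) = -16/7.
The best pure response is B with expected payoff 4/7.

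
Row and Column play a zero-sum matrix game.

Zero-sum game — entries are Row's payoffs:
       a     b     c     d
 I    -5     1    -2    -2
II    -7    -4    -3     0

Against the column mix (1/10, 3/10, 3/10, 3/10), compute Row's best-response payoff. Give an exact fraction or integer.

-7/5

I: (-5)·(1/10) + (1)·(3/10) + (-2)·(3/10) + (-2)·(3/10) = -7/5.
II: (-7)·(1/10) + (-4)·(3/10) + (-3)·(3/10) + (0)·(3/10) = -14/5.
The best pure response is I with expected payoff -7/5.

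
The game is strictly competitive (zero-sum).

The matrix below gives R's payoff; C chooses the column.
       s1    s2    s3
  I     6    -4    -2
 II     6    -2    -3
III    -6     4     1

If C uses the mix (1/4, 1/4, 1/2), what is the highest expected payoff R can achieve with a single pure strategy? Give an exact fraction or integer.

0

I: (6)·(1/4) + (-4)·(1/4) + (-2)·(1/2) = -1/2.
II: (6)·(1/4) + (-2)·(1/4) + (-3)·(1/2) = -1/2.
III: (-6)·(1/4) + (4)·(1/4) + (1)·(1/2) = 0.
The best pure response is III with expected payoff 0.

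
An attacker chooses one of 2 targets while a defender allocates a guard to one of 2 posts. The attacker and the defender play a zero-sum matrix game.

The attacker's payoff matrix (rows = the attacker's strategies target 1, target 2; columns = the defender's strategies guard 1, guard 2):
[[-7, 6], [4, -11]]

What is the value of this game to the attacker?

Row minima are -7 and -11, so the attacker's maximin is -7; column maxima are 4 and 6, so the defender's minimax is 4. These differ, so the equilibrium is in mixed strategies.
Let the attacker play target 1 with probability p. The defender is indifferent when −7p + 4(1−p) = 6p − 11(1−p), giving p = 15/28.
Let the defender play guard 1 with probability q. The attacker is indifferent when −7q + 6(1−q) = 4q − 11(1−q), giving q = 17/28.
The value is -7·(17/28) + (6)·(11/28) = -53/28.

-53/28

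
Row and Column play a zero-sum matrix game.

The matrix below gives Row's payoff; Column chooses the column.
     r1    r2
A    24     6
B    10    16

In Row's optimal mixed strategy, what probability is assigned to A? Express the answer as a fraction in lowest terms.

Row minima are 6 and 10, so Row's maximin is 10; column maxima are 24 and 16, so Column's minimax is 16. These differ, so the equilibrium is in mixed strategies.
Let Row play A with probability p. Column is indifferent when 24p + 10(1−p) = 6p + 16(1−p), giving p = 1/4.

1/4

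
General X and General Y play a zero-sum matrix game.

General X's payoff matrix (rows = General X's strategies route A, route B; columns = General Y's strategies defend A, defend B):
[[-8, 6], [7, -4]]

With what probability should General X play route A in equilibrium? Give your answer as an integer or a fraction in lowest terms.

11/25

Row minima are -8 and -4, so General X's maximin is -4; column maxima are 7 and 6, so General Y's minimax is 6. These differ, so the equilibrium is in mixed strategies.
Let General X play route A with probability p. General Y is indifferent when −8p + 7(1−p) = 6p − 4(1−p), giving p = 11/25.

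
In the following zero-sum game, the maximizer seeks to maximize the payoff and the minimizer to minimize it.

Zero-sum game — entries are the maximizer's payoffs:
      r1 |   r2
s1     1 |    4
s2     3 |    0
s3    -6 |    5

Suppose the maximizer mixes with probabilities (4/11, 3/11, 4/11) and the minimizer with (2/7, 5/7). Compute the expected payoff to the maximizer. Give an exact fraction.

Against (2/7, 5/7), each row's expected payoff is s1: 22/7; s2: 6/7; s3: 13/7.
Taking the (4/11, 3/11, 4/11)-weighted average: (4/11)·(22/7) + (3/11)·(6/7) + (4/11)·(13/7) = 158/77.

158/77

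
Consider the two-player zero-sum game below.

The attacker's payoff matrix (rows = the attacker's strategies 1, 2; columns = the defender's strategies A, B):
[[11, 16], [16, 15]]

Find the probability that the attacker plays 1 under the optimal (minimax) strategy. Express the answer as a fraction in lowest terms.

1/6

Row minima are 11 and 15, so the attacker's maximin is 15; column maxima are 16 and 16, so the defender's minimax is 16. These differ, so the equilibrium is in mixed strategies.
Let the attacker play 1 with probability p. The defender is indifferent when 11p + 16(1−p) = 16p + 15(1−p), giving p = 1/6.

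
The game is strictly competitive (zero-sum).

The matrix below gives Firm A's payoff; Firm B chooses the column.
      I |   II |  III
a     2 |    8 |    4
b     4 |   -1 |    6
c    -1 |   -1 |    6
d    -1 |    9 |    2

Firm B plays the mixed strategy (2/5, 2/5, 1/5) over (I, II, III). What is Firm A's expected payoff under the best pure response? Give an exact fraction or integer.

a: (2)·(2/5) + (8)·(2/5) + (4)·(1/5) = 24/5.
b: (4)·(2/5) + (-1)·(2/5) + (6)·(1/5) = 12/5.
c: (-1)·(2/5) + (-1)·(2/5) + (6)·(1/5) = 2/5.
d: (-1)·(2/5) + (9)·(2/5) + (2)·(1/5) = 18/5.
The best pure response is a with expected payoff 24/5.

24/5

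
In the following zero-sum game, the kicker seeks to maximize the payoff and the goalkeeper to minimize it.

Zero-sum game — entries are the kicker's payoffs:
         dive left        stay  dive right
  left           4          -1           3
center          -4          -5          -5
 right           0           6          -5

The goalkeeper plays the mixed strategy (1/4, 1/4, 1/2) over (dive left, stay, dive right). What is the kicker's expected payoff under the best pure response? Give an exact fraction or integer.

left: (4)·(1/4) + (-1)·(1/4) + (3)·(1/2) = 9/4.
center: (-4)·(1/4) + (-5)·(1/4) + (-5)·(1/2) = -19/4.
right: (0)·(1/4) + (6)·(1/4) + (-5)·(1/2) = -1.
The best pure response is left with expected payoff 9/4.

9/4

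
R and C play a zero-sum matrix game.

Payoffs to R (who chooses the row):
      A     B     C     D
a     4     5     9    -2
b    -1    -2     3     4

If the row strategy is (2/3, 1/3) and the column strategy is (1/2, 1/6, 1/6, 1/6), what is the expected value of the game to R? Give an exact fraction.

25/9

Against (1/2, 1/6, 1/6, 1/6), each row's expected payoff is a: 4; b: 1/3.
Taking the (2/3, 1/3)-weighted average: (2/3)·(4) + (1/3)·(1/3) = 25/9.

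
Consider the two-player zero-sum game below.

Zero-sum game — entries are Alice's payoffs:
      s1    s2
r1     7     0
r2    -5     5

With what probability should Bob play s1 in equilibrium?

Row minima are 0 and -5, so Alice's maximin is 0; column maxima are 7 and 5, so Bob's minimax is 5. These differ, so the equilibrium is in mixed strategies.
Let Bob play s1 with probability q. Alice is indifferent when 7q = −5q + 5(1−q), giving q = 5/17.

5/17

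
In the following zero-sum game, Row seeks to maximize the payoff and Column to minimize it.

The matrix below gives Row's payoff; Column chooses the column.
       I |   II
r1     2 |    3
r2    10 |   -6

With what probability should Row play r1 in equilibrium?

16/17

Row minima are 2 and -6, so Row's maximin is 2; column maxima are 10 and 3, so Column's minimax is 3. These differ, so the equilibrium is in mixed strategies.
Let Row play r1 with probability p. Column is indifferent when 2p + 10(1−p) = 3p − 6(1−p), giving p = 16/17.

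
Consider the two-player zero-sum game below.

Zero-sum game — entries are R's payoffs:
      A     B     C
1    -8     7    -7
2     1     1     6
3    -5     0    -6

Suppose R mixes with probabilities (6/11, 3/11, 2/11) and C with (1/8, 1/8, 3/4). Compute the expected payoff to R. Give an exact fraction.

Against (1/8, 1/8, 3/4), each row's expected payoff is 1: -43/8; 2: 19/4; 3: -41/8.
Taking the (6/11, 3/11, 2/11)-weighted average: (6/11)·(-43/8) + (3/11)·(19/4) + (2/11)·(-41/8) = -113/44.

-113/44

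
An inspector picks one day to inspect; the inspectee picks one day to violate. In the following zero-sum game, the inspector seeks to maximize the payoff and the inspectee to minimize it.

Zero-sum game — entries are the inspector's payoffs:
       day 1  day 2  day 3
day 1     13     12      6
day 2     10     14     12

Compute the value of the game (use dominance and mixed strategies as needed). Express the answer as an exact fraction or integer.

Column day 2 is strictly dominated by day 3 for the inspectee (it gives the inspector more in every row).
The remaining 2×2 game on (day 1, day 2) × (day 1, day 3) has no saddle point. Let the inspector play day 1 with probability p; indifference gives 13p + 10(1−p) = 6p + 12(1−p), so p = 2/9.
Similarly the inspectee's optimal q on day 1 is 2/3, and the value is 13·(2/3) + (6)·(1/3) = 32/3.

32/3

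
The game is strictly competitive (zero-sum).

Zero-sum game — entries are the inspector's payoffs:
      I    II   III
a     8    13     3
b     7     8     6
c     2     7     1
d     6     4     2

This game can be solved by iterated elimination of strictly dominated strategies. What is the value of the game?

6

Row c is strictly dominated by row a (8>2, 13>7, 3>1); eliminate c.
Row d is strictly dominated by row a (8>6, 13>4, 3>2); eliminate d.
Column I is strictly dominated by III for the inspectee (3<8, 6<7); eliminate I.
Column II is strictly dominated by III for the inspectee (3<13, 6<8); eliminate II.
Row a is strictly dominated by row b (6>3); eliminate a.
Only (b, III) remains, with payoff 6.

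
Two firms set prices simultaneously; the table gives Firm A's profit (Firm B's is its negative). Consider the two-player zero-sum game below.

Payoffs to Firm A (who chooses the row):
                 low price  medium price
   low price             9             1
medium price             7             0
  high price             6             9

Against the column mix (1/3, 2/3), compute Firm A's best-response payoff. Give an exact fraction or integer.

8

low price: (9)·(1/3) + (1)·(2/3) = 11/3.
medium price: (7)·(1/3) + (0)·(2/3) = 7/3.
high price: (6)·(1/3) + (9)·(2/3) = 8.
The best pure response is high price with expected payoff 8.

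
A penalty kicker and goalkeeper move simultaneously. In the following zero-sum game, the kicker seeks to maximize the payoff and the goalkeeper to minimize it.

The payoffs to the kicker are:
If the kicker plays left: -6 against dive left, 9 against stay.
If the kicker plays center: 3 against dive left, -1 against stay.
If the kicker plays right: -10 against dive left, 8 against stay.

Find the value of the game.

Row right is strictly dominated by row left, so the kicker never plays it.
The remaining 2×2 game on (left, center) × (dive left, stay) has no saddle point. Let the kicker play left with probability p; indifference gives −6p + 3(1−p) = 9p − (1−p), so p = 4/19.
Similarly the goalkeeper's optimal q on dive left is 10/19, and the value is -6·(10/19) + (9)·(9/19) = 21/19.

21/19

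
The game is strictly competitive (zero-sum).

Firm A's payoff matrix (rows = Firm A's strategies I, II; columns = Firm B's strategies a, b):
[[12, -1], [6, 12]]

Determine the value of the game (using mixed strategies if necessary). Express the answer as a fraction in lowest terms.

150/19

Row minima are -1 and 6, so Firm A's maximin is 6; column maxima are 12 and 12, so Firm B's minimax is 12. These differ, so the equilibrium is in mixed strategies.
Let Firm A play I with probability p. Firm B is indifferent when 12p + 6(1−p) = −p + 12(1−p), giving p = 6/19.
Let Firm B play a with probability q. Firm A is indifferent when 12q − (1−q) = 6q + 12(1−q), giving q = 13/19.
The value is 12·(13/19) + (-1)·(6/19) = 150/19.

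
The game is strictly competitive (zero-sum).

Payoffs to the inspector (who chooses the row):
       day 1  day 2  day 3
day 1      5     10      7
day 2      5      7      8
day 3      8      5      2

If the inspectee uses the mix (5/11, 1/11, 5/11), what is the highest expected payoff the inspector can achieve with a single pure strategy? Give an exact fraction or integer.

day 1: (5)·(5/11) + (10)·(1/11) + (7)·(5/11) = 70/11.
day 2: (5)·(5/11) + (7)·(1/11) + (8)·(5/11) = 72/11.
day 3: (8)·(5/11) + (5)·(1/11) + (2)·(5/11) = 5.
The best pure response is day 2 with expected payoff 72/11.

72/11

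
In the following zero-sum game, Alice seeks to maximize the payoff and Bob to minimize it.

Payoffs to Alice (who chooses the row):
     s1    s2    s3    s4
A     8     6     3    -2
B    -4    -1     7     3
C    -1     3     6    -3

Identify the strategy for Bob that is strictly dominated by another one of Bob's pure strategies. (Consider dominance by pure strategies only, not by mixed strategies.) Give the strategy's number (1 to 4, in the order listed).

Bob prefers columns that give Alice less. Compare s3 with s4: -2 < 3, 3 < 7, -3 < 6.
So s4 strictly dominates s3 for Bob; s3 is strictly dominated.

3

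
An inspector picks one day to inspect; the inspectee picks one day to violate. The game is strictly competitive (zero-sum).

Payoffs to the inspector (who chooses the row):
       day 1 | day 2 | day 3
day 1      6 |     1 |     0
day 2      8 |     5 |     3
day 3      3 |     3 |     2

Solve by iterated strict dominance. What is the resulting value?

3

Column day 1 is strictly dominated by day 3 for the inspectee (0<6, 3<8, 2<3); eliminate day 1.
Row day 1 is strictly dominated by row day 2 (5>1, 3>0); eliminate day 1.
Column day 2 is strictly dominated by day 3 for the inspectee (3<5, 2<3); eliminate day 2.
Row day 3 is strictly dominated by row day 2 (3>2); eliminate day 3.
Only (day 2, day 3) remains, with payoff 3.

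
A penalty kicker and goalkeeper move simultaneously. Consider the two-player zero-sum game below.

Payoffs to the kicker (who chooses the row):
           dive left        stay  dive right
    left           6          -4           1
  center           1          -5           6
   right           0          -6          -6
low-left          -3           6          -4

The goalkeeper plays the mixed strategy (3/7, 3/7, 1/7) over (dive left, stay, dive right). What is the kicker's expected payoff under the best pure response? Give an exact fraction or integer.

left: (6)·(3/7) + (-4)·(3/7) + (1)·(1/7) = 1.
center: (1)·(3/7) + (-5)·(3/7) + (6)·(1/7) = -6/7.
right: (0)·(3/7) + (-6)·(3/7) + (-6)·(1/7) = -24/7.
low-left: (-3)·(3/7) + (6)·(3/7) + (-4)·(1/7) = 5/7.
The best pure response is left with expected payoff 1.

1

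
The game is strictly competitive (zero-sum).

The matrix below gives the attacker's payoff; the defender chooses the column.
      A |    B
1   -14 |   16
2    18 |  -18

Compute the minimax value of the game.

Row minima are -14 and -18, so the attacker's maximin is -14; column maxima are 18 and 16, so the defender's minimax is 16. These differ, so the equilibrium is in mixed strategies.
Let the attacker play 1 with probability p. The defender is indifferent when −14p + 18(1−p) = 16p − 18(1−p), giving p = 6/11.
Let the defender play A with probability q. The attacker is indifferent when −14q + 16(1−q) = 18q − 18(1−q), giving q = 17/33.
The value is -14·(17/33) + (16)·(16/33) = 6/11.

6/11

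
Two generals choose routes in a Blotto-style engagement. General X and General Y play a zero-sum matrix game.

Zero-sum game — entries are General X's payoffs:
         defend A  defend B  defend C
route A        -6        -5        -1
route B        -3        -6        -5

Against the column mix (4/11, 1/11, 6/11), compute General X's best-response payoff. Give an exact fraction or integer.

route A: (-6)·(4/11) + (-5)·(1/11) + (-1)·(6/11) = -35/11.
route B: (-3)·(4/11) + (-6)·(1/11) + (-5)·(6/11) = -48/11.
The best pure response is route A with expected payoff -35/11.

-35/11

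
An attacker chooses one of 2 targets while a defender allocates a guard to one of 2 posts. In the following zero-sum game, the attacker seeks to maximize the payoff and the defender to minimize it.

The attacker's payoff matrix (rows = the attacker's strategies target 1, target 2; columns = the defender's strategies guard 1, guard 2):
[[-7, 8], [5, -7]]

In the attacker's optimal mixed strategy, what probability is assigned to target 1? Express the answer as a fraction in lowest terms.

4/9

Row minima are -7 and -7, so the attacker's maximin is -7; column maxima are 5 and 8, so the defender's minimax is 5. These differ, so the equilibrium is in mixed strategies.
Let the attacker play target 1 with probability p. The defender is indifferent when −7p + 5(1−p) = 8p − 7(1−p), giving p = 4/9.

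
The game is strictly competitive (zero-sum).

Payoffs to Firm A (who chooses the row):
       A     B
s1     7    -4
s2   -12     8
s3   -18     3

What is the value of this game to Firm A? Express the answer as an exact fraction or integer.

Row s3 is strictly dominated by row s2, so Firm A never plays it.
The remaining 2×2 game on (s1, s2) × (A, B) has no saddle point. Let Firm A play s1 with probability p; indifference gives 7p − 12(1−p) = −4p + 8(1−p), so p = 20/31.
Similarly Firm B's optimal q on A is 12/31, and the value is 7·(12/31) + (-4)·(19/31) = 8/31.

8/31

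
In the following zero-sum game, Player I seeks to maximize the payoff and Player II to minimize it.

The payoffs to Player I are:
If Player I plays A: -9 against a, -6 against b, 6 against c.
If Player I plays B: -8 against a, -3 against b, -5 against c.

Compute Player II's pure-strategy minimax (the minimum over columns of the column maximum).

-8

The worst case (largest entry) in each column is a: -8, b: -3, c: 6.
The best (smallest) of these is -8.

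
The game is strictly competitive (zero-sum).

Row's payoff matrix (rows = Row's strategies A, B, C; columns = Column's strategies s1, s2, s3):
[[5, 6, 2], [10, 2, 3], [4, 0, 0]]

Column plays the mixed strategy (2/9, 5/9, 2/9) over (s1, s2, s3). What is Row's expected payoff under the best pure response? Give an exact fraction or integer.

44/9

A: (5)·(2/9) + (6)·(5/9) + (2)·(2/9) = 44/9.
B: (10)·(2/9) + (2)·(5/9) + (3)·(2/9) = 4.
C: (4)·(2/9) + (0)·(5/9) + (0)·(2/9) = 8/9.
The best pure response is A with expected payoff 44/9.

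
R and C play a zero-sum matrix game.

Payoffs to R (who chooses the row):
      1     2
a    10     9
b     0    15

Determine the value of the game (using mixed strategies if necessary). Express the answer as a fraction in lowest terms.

75/8

Row minima are 9 and 0, so R's maximin is 9; column maxima are 10 and 15, so C's minimax is 10. These differ, so the equilibrium is in mixed strategies.
Let R play a with probability p. C is indifferent when 10p = 9p + 15(1−p), giving p = 15/16.
Let C play 1 with probability q. R is indifferent when 10q + 9(1−q) = 15(1−q), giving q = 3/8.
The value is 10·(3/8) + (9)·(5/8) = 75/8.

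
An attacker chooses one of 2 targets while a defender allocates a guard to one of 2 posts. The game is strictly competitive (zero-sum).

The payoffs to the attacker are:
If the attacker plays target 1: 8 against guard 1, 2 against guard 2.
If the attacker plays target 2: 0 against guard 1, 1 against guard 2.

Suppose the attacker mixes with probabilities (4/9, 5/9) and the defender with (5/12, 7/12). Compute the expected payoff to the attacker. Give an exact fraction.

251/108

Against (5/12, 7/12), each row's expected payoff is target 1: 9/2; target 2: 7/12.
Taking the (4/9, 5/9)-weighted average: (4/9)·(9/2) + (5/9)·(7/12) = 251/108.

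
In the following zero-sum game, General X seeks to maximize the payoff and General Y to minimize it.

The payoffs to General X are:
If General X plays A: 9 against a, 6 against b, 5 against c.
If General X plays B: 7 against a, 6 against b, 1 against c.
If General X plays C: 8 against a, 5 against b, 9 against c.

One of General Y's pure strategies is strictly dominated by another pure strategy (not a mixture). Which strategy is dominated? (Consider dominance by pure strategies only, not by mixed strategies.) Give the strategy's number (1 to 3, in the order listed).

General Y prefers columns that give General X less. Compare a with b: 6 < 9, 6 < 7, 5 < 8.
So b strictly dominates a for General Y; a is strictly dominated.

1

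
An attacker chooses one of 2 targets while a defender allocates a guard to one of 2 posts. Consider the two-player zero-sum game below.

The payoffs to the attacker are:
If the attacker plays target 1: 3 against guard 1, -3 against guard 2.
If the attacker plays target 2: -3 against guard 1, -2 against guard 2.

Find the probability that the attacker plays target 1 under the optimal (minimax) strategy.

Row minima are -3 and -3, so the attacker's maximin is -3; column maxima are 3 and -2, so the defender's minimax is -2. These differ, so the equilibrium is in mixed strategies.
Let the attacker play target 1 with probability p. The defender is indifferent when 3p − 3(1−p) = −3p − 2(1−p), giving p = 1/7.

1/7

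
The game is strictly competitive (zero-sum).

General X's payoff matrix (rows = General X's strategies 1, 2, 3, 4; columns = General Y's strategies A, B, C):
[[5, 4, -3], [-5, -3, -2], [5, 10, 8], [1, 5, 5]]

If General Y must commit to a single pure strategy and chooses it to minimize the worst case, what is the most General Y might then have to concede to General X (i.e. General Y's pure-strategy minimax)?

The worst case (largest entry) in each column is A: 5, B: 10, C: 8.
The best (smallest) of these is 5.

5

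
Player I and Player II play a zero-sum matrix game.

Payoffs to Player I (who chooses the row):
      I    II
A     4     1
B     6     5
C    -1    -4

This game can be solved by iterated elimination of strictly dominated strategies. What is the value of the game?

Row A is strictly dominated by row B (6>4, 5>1); eliminate A.
Column I is strictly dominated by II for Player II (5<6, -4<-1); eliminate I.
Row C is strictly dominated by row B (5>-4); eliminate C.
Only (B, II) remains, with payoff 5.

5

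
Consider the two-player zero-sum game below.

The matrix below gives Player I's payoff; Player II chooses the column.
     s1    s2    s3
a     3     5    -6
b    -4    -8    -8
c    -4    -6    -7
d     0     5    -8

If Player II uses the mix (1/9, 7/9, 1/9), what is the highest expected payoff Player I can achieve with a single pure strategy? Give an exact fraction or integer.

32/9

a: (3)·(1/9) + (5)·(7/9) + (-6)·(1/9) = 32/9.
b: (-4)·(1/9) + (-8)·(7/9) + (-8)·(1/9) = -68/9.
c: (-4)·(1/9) + (-6)·(7/9) + (-7)·(1/9) = -53/9.
d: (0)·(1/9) + (5)·(7/9) + (-8)·(1/9) = 3.
The best pure response is a with expected payoff 32/9.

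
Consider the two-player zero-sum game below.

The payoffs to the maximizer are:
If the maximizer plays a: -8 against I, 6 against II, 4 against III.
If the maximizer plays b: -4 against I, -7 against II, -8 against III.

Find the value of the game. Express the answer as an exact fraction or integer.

-5

Column II is strictly dominated by III for the minimizer (it gives the maximizer more in every row).
The remaining 2×2 game on (a, b) × (I, III) has no saddle point. Let the maximizer play a with probability p; indifference gives −8p − 4(1−p) = 4p − 8(1−p), so p = 1/4.
Similarly the minimizer's optimal q on I is 3/4, and the value is -8·(3/4) + (4)·(1/4) = -5.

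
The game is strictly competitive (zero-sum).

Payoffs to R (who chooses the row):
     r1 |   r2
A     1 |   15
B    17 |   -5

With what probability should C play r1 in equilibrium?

Row minima are 1 and -5, so R's maximin is 1; column maxima are 17 and 15, so C's minimax is 15. These differ, so the equilibrium is in mixed strategies.
Let C play r1 with probability q. R is indifferent when q + 15(1−q) = 17q − 5(1−q), giving q = 5/9.

5/9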